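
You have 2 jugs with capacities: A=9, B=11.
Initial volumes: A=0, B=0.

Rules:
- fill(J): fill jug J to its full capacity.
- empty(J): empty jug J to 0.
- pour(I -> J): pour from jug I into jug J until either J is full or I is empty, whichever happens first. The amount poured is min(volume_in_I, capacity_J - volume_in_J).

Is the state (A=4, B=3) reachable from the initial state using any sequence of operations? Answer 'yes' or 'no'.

BFS explored all 40 reachable states.
Reachable set includes: (0,0), (0,1), (0,2), (0,3), (0,4), (0,5), (0,6), (0,7), (0,8), (0,9), (0,10), (0,11) ...
Target (A=4, B=3) not in reachable set → no.

Answer: no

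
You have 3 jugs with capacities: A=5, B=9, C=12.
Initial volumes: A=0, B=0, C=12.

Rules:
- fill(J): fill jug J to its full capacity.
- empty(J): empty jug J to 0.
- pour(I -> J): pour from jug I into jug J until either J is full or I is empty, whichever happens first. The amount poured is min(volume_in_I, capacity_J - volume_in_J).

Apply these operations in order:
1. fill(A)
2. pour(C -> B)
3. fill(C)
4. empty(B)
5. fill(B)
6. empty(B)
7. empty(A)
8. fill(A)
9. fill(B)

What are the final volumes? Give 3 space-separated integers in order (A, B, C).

Step 1: fill(A) -> (A=5 B=0 C=12)
Step 2: pour(C -> B) -> (A=5 B=9 C=3)
Step 3: fill(C) -> (A=5 B=9 C=12)
Step 4: empty(B) -> (A=5 B=0 C=12)
Step 5: fill(B) -> (A=5 B=9 C=12)
Step 6: empty(B) -> (A=5 B=0 C=12)
Step 7: empty(A) -> (A=0 B=0 C=12)
Step 8: fill(A) -> (A=5 B=0 C=12)
Step 9: fill(B) -> (A=5 B=9 C=12)

Answer: 5 9 12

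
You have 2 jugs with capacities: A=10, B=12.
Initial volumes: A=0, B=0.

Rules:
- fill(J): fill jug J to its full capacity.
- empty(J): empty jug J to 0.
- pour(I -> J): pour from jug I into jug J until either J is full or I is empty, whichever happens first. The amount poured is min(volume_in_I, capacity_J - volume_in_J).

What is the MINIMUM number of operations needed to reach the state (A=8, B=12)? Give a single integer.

Answer: 4

Derivation:
BFS from (A=0, B=0). One shortest path:
  1. fill(A) -> (A=10 B=0)
  2. pour(A -> B) -> (A=0 B=10)
  3. fill(A) -> (A=10 B=10)
  4. pour(A -> B) -> (A=8 B=12)
Reached target in 4 moves.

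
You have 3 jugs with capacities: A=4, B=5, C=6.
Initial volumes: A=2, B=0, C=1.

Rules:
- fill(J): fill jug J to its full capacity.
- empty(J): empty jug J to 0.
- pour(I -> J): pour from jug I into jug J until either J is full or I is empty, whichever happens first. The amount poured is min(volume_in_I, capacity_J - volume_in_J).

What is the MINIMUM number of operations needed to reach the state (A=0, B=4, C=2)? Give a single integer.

Answer: 4

Derivation:
BFS from (A=2, B=0, C=1). One shortest path:
  1. empty(A) -> (A=0 B=0 C=1)
  2. fill(C) -> (A=0 B=0 C=6)
  3. pour(C -> A) -> (A=4 B=0 C=2)
  4. pour(A -> B) -> (A=0 B=4 C=2)
Reached target in 4 moves.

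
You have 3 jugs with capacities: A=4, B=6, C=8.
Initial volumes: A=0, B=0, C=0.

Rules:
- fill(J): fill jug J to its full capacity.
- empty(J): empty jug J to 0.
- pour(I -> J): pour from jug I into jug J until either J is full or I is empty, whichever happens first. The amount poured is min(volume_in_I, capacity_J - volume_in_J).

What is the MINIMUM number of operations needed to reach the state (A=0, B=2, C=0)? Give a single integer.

BFS from (A=0, B=0, C=0). One shortest path:
  1. fill(B) -> (A=0 B=6 C=0)
  2. pour(B -> A) -> (A=4 B=2 C=0)
  3. empty(A) -> (A=0 B=2 C=0)
Reached target in 3 moves.

Answer: 3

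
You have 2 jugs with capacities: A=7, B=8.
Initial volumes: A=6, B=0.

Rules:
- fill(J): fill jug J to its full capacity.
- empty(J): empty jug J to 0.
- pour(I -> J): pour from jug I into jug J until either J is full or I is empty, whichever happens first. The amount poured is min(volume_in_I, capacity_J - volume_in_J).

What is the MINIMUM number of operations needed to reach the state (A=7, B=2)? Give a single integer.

BFS from (A=6, B=0). One shortest path:
  1. empty(A) -> (A=0 B=0)
  2. fill(B) -> (A=0 B=8)
  3. pour(B -> A) -> (A=7 B=1)
  4. empty(A) -> (A=0 B=1)
  5. pour(B -> A) -> (A=1 B=0)
  6. fill(B) -> (A=1 B=8)
  7. pour(B -> A) -> (A=7 B=2)
Reached target in 7 moves.

Answer: 7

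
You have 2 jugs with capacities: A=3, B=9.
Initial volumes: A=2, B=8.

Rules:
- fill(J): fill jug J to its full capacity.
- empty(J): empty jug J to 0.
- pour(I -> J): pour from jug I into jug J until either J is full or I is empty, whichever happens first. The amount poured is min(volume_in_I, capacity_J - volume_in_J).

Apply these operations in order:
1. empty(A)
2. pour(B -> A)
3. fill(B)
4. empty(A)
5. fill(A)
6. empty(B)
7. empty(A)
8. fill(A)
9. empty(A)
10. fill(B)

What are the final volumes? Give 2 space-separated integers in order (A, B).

Step 1: empty(A) -> (A=0 B=8)
Step 2: pour(B -> A) -> (A=3 B=5)
Step 3: fill(B) -> (A=3 B=9)
Step 4: empty(A) -> (A=0 B=9)
Step 5: fill(A) -> (A=3 B=9)
Step 6: empty(B) -> (A=3 B=0)
Step 7: empty(A) -> (A=0 B=0)
Step 8: fill(A) -> (A=3 B=0)
Step 9: empty(A) -> (A=0 B=0)
Step 10: fill(B) -> (A=0 B=9)

Answer: 0 9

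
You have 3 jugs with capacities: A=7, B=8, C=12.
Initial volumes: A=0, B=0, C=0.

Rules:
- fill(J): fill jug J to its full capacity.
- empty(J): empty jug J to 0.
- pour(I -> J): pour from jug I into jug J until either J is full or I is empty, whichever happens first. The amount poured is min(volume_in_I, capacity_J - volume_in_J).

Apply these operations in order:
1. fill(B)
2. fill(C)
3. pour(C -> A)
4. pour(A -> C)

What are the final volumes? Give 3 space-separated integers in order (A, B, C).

Answer: 0 8 12

Derivation:
Step 1: fill(B) -> (A=0 B=8 C=0)
Step 2: fill(C) -> (A=0 B=8 C=12)
Step 3: pour(C -> A) -> (A=7 B=8 C=5)
Step 4: pour(A -> C) -> (A=0 B=8 C=12)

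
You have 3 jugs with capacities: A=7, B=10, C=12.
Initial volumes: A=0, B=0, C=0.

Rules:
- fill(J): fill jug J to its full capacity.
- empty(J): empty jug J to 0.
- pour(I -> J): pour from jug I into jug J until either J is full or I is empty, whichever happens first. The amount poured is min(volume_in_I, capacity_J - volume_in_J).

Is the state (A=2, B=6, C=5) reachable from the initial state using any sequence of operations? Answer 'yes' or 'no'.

Answer: no

Derivation:
BFS explored all 550 reachable states.
Reachable set includes: (0,0,0), (0,0,1), (0,0,2), (0,0,3), (0,0,4), (0,0,5), (0,0,6), (0,0,7), (0,0,8), (0,0,9), (0,0,10), (0,0,11) ...
Target (A=2, B=6, C=5) not in reachable set → no.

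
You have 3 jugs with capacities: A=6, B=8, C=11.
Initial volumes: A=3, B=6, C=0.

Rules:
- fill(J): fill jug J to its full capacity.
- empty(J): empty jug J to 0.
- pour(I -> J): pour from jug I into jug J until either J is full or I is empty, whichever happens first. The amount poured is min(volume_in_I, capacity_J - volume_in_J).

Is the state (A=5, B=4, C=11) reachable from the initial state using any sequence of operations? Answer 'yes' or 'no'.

Answer: yes

Derivation:
BFS from (A=3, B=6, C=0):
  1. empty(A) -> (A=0 B=6 C=0)
  2. fill(C) -> (A=0 B=6 C=11)
  3. pour(C -> A) -> (A=6 B=6 C=5)
  4. pour(A -> B) -> (A=4 B=8 C=5)
  5. empty(B) -> (A=4 B=0 C=5)
  6. pour(A -> B) -> (A=0 B=4 C=5)
  7. pour(C -> A) -> (A=5 B=4 C=0)
  8. fill(C) -> (A=5 B=4 C=11)
Target reached → yes.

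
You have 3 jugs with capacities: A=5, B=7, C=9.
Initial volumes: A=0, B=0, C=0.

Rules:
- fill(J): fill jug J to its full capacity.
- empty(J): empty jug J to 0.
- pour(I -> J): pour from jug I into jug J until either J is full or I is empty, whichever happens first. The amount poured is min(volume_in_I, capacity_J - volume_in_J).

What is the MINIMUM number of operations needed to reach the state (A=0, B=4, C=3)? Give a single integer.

Answer: 8

Derivation:
BFS from (A=0, B=0, C=0). One shortest path:
  1. fill(A) -> (A=5 B=0 C=0)
  2. fill(C) -> (A=5 B=0 C=9)
  3. pour(A -> B) -> (A=0 B=5 C=9)
  4. pour(C -> A) -> (A=5 B=5 C=4)
  5. pour(A -> B) -> (A=3 B=7 C=4)
  6. empty(B) -> (A=3 B=0 C=4)
  7. pour(C -> B) -> (A=3 B=4 C=0)
  8. pour(A -> C) -> (A=0 B=4 C=3)
Reached target in 8 moves.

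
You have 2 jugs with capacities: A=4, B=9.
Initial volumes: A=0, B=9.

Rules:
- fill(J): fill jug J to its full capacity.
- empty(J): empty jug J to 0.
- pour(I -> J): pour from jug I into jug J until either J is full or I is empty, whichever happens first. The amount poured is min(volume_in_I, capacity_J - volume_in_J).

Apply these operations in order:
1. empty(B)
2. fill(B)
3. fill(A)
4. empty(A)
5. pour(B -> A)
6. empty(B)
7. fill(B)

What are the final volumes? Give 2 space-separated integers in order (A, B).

Answer: 4 9

Derivation:
Step 1: empty(B) -> (A=0 B=0)
Step 2: fill(B) -> (A=0 B=9)
Step 3: fill(A) -> (A=4 B=9)
Step 4: empty(A) -> (A=0 B=9)
Step 5: pour(B -> A) -> (A=4 B=5)
Step 6: empty(B) -> (A=4 B=0)
Step 7: fill(B) -> (A=4 B=9)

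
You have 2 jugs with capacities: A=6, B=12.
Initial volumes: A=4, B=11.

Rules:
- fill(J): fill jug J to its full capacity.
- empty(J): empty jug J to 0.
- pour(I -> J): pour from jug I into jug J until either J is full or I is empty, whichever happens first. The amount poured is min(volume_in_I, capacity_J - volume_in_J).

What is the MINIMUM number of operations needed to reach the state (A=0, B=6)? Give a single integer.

Answer: 3

Derivation:
BFS from (A=4, B=11). One shortest path:
  1. fill(A) -> (A=6 B=11)
  2. empty(B) -> (A=6 B=0)
  3. pour(A -> B) -> (A=0 B=6)
Reached target in 3 moves.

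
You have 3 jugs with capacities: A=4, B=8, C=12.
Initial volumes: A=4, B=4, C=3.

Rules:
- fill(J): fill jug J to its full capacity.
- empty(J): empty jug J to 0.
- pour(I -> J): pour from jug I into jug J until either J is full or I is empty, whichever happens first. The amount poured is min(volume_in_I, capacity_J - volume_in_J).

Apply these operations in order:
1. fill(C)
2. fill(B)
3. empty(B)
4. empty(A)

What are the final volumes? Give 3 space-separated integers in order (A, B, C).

Step 1: fill(C) -> (A=4 B=4 C=12)
Step 2: fill(B) -> (A=4 B=8 C=12)
Step 3: empty(B) -> (A=4 B=0 C=12)
Step 4: empty(A) -> (A=0 B=0 C=12)

Answer: 0 0 12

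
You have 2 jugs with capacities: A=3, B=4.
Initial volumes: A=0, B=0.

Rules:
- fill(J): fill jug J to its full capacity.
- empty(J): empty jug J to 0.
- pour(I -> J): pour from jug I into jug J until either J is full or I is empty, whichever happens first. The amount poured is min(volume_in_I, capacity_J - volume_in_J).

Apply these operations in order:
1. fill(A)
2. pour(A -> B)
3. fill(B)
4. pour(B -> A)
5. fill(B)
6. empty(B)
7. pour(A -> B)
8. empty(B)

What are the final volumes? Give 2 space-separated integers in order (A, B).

Step 1: fill(A) -> (A=3 B=0)
Step 2: pour(A -> B) -> (A=0 B=3)
Step 3: fill(B) -> (A=0 B=4)
Step 4: pour(B -> A) -> (A=3 B=1)
Step 5: fill(B) -> (A=3 B=4)
Step 6: empty(B) -> (A=3 B=0)
Step 7: pour(A -> B) -> (A=0 B=3)
Step 8: empty(B) -> (A=0 B=0)

Answer: 0 0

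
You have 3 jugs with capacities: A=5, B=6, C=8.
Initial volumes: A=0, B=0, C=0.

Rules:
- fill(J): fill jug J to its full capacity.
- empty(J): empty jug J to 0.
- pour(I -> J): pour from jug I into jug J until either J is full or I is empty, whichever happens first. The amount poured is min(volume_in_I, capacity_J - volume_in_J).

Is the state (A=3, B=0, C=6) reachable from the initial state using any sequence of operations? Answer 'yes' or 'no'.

Answer: yes

Derivation:
BFS from (A=0, B=0, C=0):
  1. fill(B) -> (A=0 B=6 C=0)
  2. fill(C) -> (A=0 B=6 C=8)
  3. pour(C -> A) -> (A=5 B=6 C=3)
  4. empty(A) -> (A=0 B=6 C=3)
  5. pour(C -> A) -> (A=3 B=6 C=0)
  6. pour(B -> C) -> (A=3 B=0 C=6)
Target reached → yes.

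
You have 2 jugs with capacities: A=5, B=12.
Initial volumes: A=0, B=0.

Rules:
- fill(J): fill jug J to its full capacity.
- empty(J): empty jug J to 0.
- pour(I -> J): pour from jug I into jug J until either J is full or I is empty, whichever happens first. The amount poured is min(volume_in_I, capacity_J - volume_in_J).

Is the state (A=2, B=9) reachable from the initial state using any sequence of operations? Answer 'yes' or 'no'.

Answer: no

Derivation:
BFS explored all 34 reachable states.
Reachable set includes: (0,0), (0,1), (0,2), (0,3), (0,4), (0,5), (0,6), (0,7), (0,8), (0,9), (0,10), (0,11) ...
Target (A=2, B=9) not in reachable set → no.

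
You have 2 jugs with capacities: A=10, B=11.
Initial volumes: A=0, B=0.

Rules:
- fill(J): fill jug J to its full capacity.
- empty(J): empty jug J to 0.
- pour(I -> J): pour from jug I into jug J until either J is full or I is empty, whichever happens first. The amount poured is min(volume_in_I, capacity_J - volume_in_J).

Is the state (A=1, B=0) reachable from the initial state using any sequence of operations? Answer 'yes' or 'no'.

Answer: yes

Derivation:
BFS from (A=0, B=0):
  1. fill(B) -> (A=0 B=11)
  2. pour(B -> A) -> (A=10 B=1)
  3. empty(A) -> (A=0 B=1)
  4. pour(B -> A) -> (A=1 B=0)
Target reached → yes.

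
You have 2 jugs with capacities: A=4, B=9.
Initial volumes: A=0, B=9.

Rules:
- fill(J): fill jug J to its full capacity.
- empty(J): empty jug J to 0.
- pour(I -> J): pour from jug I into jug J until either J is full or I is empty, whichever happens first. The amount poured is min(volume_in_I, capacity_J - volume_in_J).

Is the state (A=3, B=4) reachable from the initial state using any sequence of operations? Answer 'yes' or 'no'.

Answer: no

Derivation:
BFS explored all 26 reachable states.
Reachable set includes: (0,0), (0,1), (0,2), (0,3), (0,4), (0,5), (0,6), (0,7), (0,8), (0,9), (1,0), (1,9) ...
Target (A=3, B=4) not in reachable set → no.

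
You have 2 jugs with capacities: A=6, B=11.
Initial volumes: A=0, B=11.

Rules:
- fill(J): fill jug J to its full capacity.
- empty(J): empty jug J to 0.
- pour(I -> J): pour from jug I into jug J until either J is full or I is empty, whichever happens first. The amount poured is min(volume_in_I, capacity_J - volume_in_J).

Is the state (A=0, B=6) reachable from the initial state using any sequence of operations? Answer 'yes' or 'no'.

Answer: yes

Derivation:
BFS from (A=0, B=11):
  1. fill(A) -> (A=6 B=11)
  2. empty(B) -> (A=6 B=0)
  3. pour(A -> B) -> (A=0 B=6)
Target reached → yes.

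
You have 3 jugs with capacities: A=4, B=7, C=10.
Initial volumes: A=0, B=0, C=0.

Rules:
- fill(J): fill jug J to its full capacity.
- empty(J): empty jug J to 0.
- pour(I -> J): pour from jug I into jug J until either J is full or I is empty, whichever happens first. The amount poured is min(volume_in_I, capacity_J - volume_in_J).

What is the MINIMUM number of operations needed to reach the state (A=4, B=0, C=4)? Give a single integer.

Answer: 3

Derivation:
BFS from (A=0, B=0, C=0). One shortest path:
  1. fill(A) -> (A=4 B=0 C=0)
  2. pour(A -> C) -> (A=0 B=0 C=4)
  3. fill(A) -> (A=4 B=0 C=4)
Reached target in 3 moves.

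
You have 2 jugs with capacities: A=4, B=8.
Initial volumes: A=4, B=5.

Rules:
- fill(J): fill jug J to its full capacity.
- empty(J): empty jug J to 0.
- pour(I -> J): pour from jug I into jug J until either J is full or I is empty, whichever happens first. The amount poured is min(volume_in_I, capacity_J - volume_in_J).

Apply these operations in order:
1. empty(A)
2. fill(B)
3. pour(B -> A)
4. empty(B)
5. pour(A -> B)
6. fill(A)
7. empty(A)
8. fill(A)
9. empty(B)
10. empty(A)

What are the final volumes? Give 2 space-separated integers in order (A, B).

Answer: 0 0

Derivation:
Step 1: empty(A) -> (A=0 B=5)
Step 2: fill(B) -> (A=0 B=8)
Step 3: pour(B -> A) -> (A=4 B=4)
Step 4: empty(B) -> (A=4 B=0)
Step 5: pour(A -> B) -> (A=0 B=4)
Step 6: fill(A) -> (A=4 B=4)
Step 7: empty(A) -> (A=0 B=4)
Step 8: fill(A) -> (A=4 B=4)
Step 9: empty(B) -> (A=4 B=0)
Step 10: empty(A) -> (A=0 B=0)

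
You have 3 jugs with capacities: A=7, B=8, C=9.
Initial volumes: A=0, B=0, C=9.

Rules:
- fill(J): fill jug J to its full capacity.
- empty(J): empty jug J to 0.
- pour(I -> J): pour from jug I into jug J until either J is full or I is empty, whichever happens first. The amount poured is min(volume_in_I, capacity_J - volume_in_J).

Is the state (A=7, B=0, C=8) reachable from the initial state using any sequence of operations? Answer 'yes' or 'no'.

BFS from (A=0, B=0, C=9):
  1. fill(A) -> (A=7 B=0 C=9)
  2. fill(B) -> (A=7 B=8 C=9)
  3. empty(C) -> (A=7 B=8 C=0)
  4. pour(B -> C) -> (A=7 B=0 C=8)
Target reached → yes.

Answer: yes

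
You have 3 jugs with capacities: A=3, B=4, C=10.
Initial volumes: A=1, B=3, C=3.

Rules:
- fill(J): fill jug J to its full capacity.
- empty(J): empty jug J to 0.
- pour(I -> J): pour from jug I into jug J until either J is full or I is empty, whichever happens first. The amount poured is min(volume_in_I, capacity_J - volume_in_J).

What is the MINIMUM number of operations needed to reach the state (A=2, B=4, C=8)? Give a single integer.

BFS from (A=1, B=3, C=3). One shortest path:
  1. fill(C) -> (A=1 B=3 C=10)
  2. pour(C -> A) -> (A=3 B=3 C=8)
  3. pour(A -> B) -> (A=2 B=4 C=8)
Reached target in 3 moves.

Answer: 3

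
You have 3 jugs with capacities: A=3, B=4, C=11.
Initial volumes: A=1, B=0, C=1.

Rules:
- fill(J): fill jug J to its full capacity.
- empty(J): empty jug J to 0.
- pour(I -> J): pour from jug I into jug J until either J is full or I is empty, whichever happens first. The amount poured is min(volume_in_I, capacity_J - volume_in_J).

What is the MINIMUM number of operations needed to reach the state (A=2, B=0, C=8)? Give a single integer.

Answer: 5

Derivation:
BFS from (A=1, B=0, C=1). One shortest path:
  1. fill(B) -> (A=1 B=4 C=1)
  2. pour(C -> A) -> (A=2 B=4 C=0)
  3. pour(B -> C) -> (A=2 B=0 C=4)
  4. fill(B) -> (A=2 B=4 C=4)
  5. pour(B -> C) -> (A=2 B=0 C=8)
Reached target in 5 moves.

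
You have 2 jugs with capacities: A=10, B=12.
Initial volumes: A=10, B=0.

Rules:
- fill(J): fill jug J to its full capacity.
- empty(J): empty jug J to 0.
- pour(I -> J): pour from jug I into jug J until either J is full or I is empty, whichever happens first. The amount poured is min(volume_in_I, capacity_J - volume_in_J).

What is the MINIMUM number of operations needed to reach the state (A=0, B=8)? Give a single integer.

BFS from (A=10, B=0). One shortest path:
  1. pour(A -> B) -> (A=0 B=10)
  2. fill(A) -> (A=10 B=10)
  3. pour(A -> B) -> (A=8 B=12)
  4. empty(B) -> (A=8 B=0)
  5. pour(A -> B) -> (A=0 B=8)
Reached target in 5 moves.

Answer: 5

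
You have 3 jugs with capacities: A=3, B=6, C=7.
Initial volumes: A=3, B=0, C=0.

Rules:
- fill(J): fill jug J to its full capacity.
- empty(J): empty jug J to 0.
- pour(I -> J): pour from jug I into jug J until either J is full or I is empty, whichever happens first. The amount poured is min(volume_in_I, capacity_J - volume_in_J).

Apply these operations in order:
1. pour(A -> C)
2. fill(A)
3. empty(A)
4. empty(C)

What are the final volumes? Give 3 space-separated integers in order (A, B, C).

Answer: 0 0 0

Derivation:
Step 1: pour(A -> C) -> (A=0 B=0 C=3)
Step 2: fill(A) -> (A=3 B=0 C=3)
Step 3: empty(A) -> (A=0 B=0 C=3)
Step 4: empty(C) -> (A=0 B=0 C=0)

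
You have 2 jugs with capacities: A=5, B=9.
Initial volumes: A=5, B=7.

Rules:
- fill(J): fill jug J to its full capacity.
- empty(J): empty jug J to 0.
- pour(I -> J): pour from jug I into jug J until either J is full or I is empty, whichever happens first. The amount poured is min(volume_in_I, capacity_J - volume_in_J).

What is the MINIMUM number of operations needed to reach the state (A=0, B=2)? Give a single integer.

Answer: 3

Derivation:
BFS from (A=5, B=7). One shortest path:
  1. empty(A) -> (A=0 B=7)
  2. pour(B -> A) -> (A=5 B=2)
  3. empty(A) -> (A=0 B=2)
Reached target in 3 moves.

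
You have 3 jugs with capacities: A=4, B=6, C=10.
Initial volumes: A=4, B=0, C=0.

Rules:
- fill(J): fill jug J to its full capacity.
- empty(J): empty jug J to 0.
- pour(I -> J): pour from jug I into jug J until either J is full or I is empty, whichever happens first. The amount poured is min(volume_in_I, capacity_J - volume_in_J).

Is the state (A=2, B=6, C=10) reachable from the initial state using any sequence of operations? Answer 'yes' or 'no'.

Answer: yes

Derivation:
BFS from (A=4, B=0, C=0):
  1. fill(C) -> (A=4 B=0 C=10)
  2. pour(A -> B) -> (A=0 B=4 C=10)
  3. fill(A) -> (A=4 B=4 C=10)
  4. pour(A -> B) -> (A=2 B=6 C=10)
Target reached → yes.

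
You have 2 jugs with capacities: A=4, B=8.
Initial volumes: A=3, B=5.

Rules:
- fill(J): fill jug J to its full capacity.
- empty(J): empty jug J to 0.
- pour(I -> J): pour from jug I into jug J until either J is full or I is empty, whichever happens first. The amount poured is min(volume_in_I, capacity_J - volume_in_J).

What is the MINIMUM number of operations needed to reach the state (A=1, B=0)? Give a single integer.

Answer: 3

Derivation:
BFS from (A=3, B=5). One shortest path:
  1. fill(A) -> (A=4 B=5)
  2. pour(A -> B) -> (A=1 B=8)
  3. empty(B) -> (A=1 B=0)
Reached target in 3 moves.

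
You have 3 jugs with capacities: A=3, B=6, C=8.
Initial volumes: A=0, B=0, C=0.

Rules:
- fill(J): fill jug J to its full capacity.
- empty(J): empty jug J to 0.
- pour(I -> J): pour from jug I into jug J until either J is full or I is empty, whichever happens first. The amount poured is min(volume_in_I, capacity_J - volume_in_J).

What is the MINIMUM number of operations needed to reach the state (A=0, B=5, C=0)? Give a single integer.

Answer: 4

Derivation:
BFS from (A=0, B=0, C=0). One shortest path:
  1. fill(C) -> (A=0 B=0 C=8)
  2. pour(C -> A) -> (A=3 B=0 C=5)
  3. empty(A) -> (A=0 B=0 C=5)
  4. pour(C -> B) -> (A=0 B=5 C=0)
Reached target in 4 moves.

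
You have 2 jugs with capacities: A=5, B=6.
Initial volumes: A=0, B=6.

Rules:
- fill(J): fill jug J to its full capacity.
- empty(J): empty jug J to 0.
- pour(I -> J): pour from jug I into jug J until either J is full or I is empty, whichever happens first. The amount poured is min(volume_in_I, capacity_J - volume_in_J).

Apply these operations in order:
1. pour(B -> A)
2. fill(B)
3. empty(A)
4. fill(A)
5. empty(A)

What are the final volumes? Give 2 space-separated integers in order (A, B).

Answer: 0 6

Derivation:
Step 1: pour(B -> A) -> (A=5 B=1)
Step 2: fill(B) -> (A=5 B=6)
Step 3: empty(A) -> (A=0 B=6)
Step 4: fill(A) -> (A=5 B=6)
Step 5: empty(A) -> (A=0 B=6)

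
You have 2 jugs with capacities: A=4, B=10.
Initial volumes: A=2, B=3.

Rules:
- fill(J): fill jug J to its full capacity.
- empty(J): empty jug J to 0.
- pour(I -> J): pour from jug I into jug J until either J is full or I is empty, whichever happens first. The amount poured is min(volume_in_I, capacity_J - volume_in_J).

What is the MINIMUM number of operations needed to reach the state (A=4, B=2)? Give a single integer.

BFS from (A=2, B=3). One shortest path:
  1. empty(B) -> (A=2 B=0)
  2. pour(A -> B) -> (A=0 B=2)
  3. fill(A) -> (A=4 B=2)
Reached target in 3 moves.

Answer: 3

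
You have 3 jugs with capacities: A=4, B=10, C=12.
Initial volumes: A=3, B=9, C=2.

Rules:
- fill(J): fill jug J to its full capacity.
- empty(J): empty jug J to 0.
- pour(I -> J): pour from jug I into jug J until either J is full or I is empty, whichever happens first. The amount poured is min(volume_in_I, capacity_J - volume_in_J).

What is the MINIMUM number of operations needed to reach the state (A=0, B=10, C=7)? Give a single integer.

Answer: 5

Derivation:
BFS from (A=3, B=9, C=2). One shortest path:
  1. empty(A) -> (A=0 B=9 C=2)
  2. fill(C) -> (A=0 B=9 C=12)
  3. pour(B -> A) -> (A=4 B=5 C=12)
  4. empty(A) -> (A=0 B=5 C=12)
  5. pour(C -> B) -> (A=0 B=10 C=7)
Reached target in 5 moves.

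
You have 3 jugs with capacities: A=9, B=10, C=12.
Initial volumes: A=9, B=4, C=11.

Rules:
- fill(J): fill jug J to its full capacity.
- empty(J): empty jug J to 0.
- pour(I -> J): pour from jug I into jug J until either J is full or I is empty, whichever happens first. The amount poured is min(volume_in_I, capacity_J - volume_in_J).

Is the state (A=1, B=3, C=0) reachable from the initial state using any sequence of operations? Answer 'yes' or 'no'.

BFS from (A=9, B=4, C=11):
  1. pour(A -> B) -> (A=3 B=10 C=11)
  2. empty(B) -> (A=3 B=0 C=11)
  3. pour(C -> B) -> (A=3 B=10 C=1)
  4. empty(B) -> (A=3 B=0 C=1)
  5. pour(A -> B) -> (A=0 B=3 C=1)
  6. pour(C -> A) -> (A=1 B=3 C=0)
Target reached → yes.

Answer: yes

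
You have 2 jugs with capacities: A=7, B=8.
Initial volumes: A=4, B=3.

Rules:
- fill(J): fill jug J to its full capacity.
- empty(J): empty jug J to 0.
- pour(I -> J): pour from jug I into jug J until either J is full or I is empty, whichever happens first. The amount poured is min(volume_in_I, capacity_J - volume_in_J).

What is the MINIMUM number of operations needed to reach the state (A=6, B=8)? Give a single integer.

Answer: 3

Derivation:
BFS from (A=4, B=3). One shortest path:
  1. pour(A -> B) -> (A=0 B=7)
  2. fill(A) -> (A=7 B=7)
  3. pour(A -> B) -> (A=6 B=8)
Reached target in 3 moves.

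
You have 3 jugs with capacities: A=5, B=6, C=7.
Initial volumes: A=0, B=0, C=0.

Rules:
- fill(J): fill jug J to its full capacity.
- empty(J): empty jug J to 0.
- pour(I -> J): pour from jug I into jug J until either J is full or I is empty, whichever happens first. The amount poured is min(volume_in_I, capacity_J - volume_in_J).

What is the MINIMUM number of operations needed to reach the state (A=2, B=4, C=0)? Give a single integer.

BFS from (A=0, B=0, C=0). One shortest path:
  1. fill(A) -> (A=5 B=0 C=0)
  2. fill(B) -> (A=5 B=6 C=0)
  3. pour(A -> C) -> (A=0 B=6 C=5)
  4. pour(B -> C) -> (A=0 B=4 C=7)
  5. pour(C -> A) -> (A=5 B=4 C=2)
  6. empty(A) -> (A=0 B=4 C=2)
  7. pour(C -> A) -> (A=2 B=4 C=0)
Reached target in 7 moves.

Answer: 7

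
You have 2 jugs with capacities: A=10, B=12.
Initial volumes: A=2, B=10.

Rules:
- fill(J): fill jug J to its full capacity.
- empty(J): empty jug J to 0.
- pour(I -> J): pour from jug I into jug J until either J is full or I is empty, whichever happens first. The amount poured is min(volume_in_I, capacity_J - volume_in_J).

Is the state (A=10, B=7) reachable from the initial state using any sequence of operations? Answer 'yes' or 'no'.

Answer: no

Derivation:
BFS explored all 23 reachable states.
Reachable set includes: (0,0), (0,2), (0,4), (0,6), (0,8), (0,10), (0,12), (2,0), (2,10), (2,12), (4,0), (4,12) ...
Target (A=10, B=7) not in reachable set → no.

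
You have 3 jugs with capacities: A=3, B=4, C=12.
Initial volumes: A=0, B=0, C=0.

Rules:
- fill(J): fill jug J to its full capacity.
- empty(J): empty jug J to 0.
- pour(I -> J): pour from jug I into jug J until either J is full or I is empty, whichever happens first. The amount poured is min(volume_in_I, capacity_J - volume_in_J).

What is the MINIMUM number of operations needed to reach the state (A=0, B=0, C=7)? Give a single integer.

Answer: 4

Derivation:
BFS from (A=0, B=0, C=0). One shortest path:
  1. fill(A) -> (A=3 B=0 C=0)
  2. fill(B) -> (A=3 B=4 C=0)
  3. pour(A -> C) -> (A=0 B=4 C=3)
  4. pour(B -> C) -> (A=0 B=0 C=7)
Reached target in 4 moves.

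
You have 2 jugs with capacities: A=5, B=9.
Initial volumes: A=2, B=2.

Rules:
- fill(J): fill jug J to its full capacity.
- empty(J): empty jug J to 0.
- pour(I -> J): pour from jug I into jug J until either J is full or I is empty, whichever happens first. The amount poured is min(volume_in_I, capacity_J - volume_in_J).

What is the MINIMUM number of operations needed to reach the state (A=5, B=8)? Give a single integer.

Answer: 3

Derivation:
BFS from (A=2, B=2). One shortest path:
  1. pour(B -> A) -> (A=4 B=0)
  2. fill(B) -> (A=4 B=9)
  3. pour(B -> A) -> (A=5 B=8)
Reached target in 3 moves.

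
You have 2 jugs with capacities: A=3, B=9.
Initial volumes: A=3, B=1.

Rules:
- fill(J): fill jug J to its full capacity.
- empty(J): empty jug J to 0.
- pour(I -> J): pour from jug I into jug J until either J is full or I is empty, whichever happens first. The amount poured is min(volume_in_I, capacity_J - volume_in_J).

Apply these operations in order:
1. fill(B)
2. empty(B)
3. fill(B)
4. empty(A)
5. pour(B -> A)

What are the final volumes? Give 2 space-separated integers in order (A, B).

Answer: 3 6

Derivation:
Step 1: fill(B) -> (A=3 B=9)
Step 2: empty(B) -> (A=3 B=0)
Step 3: fill(B) -> (A=3 B=9)
Step 4: empty(A) -> (A=0 B=9)
Step 5: pour(B -> A) -> (A=3 B=6)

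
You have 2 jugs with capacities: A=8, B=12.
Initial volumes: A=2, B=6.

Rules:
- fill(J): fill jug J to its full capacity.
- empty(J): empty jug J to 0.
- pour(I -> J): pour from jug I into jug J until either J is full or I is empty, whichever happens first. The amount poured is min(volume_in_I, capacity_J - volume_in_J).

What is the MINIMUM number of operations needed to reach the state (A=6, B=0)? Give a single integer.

Answer: 2

Derivation:
BFS from (A=2, B=6). One shortest path:
  1. empty(A) -> (A=0 B=6)
  2. pour(B -> A) -> (A=6 B=0)
Reached target in 2 moves.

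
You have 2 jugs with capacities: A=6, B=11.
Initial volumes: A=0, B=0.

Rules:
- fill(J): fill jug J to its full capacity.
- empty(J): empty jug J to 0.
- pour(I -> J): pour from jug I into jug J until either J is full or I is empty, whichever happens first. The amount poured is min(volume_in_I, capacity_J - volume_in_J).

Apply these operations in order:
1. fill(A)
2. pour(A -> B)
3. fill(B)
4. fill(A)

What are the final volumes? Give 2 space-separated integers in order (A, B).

Answer: 6 11

Derivation:
Step 1: fill(A) -> (A=6 B=0)
Step 2: pour(A -> B) -> (A=0 B=6)
Step 3: fill(B) -> (A=0 B=11)
Step 4: fill(A) -> (A=6 B=11)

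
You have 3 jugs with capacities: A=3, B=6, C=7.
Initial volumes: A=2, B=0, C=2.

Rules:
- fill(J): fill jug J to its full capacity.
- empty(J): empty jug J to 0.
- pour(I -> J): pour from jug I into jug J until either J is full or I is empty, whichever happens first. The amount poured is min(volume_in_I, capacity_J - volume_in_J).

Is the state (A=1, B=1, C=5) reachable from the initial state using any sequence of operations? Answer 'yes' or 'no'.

Answer: no

Derivation:
BFS explored all 164 reachable states.
Reachable set includes: (0,0,0), (0,0,1), (0,0,2), (0,0,3), (0,0,4), (0,0,5), (0,0,6), (0,0,7), (0,1,0), (0,1,1), (0,1,2), (0,1,3) ...
Target (A=1, B=1, C=5) not in reachable set → no.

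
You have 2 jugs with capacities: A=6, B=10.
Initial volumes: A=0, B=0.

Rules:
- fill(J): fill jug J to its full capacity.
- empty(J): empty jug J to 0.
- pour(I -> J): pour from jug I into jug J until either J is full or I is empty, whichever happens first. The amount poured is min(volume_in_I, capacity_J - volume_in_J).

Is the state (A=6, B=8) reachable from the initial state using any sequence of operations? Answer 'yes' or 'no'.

Answer: yes

Derivation:
BFS from (A=0, B=0):
  1. fill(B) -> (A=0 B=10)
  2. pour(B -> A) -> (A=6 B=4)
  3. empty(A) -> (A=0 B=4)
  4. pour(B -> A) -> (A=4 B=0)
  5. fill(B) -> (A=4 B=10)
  6. pour(B -> A) -> (A=6 B=8)
Target reached → yes.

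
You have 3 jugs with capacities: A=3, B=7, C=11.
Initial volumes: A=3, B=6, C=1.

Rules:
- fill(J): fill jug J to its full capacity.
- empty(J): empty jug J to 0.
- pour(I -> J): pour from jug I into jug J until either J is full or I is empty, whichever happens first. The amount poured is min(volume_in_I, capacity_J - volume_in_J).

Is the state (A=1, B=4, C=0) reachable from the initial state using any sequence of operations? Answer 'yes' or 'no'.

BFS from (A=3, B=6, C=1):
  1. empty(A) -> (A=0 B=6 C=1)
  2. fill(B) -> (A=0 B=7 C=1)
  3. pour(B -> A) -> (A=3 B=4 C=1)
  4. empty(A) -> (A=0 B=4 C=1)
  5. pour(C -> A) -> (A=1 B=4 C=0)
Target reached → yes.

Answer: yes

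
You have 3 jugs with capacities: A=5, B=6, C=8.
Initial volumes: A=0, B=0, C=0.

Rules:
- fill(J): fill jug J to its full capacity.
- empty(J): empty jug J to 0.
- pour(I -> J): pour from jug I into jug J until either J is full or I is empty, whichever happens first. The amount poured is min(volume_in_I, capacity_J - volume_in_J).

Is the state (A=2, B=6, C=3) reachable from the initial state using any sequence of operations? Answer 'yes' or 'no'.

Answer: yes

Derivation:
BFS from (A=0, B=0, C=0):
  1. fill(A) -> (A=5 B=0 C=0)
  2. fill(B) -> (A=5 B=6 C=0)
  3. pour(A -> C) -> (A=0 B=6 C=5)
  4. pour(B -> A) -> (A=5 B=1 C=5)
  5. pour(A -> C) -> (A=2 B=1 C=8)
  6. pour(C -> B) -> (A=2 B=6 C=3)
Target reached → yes.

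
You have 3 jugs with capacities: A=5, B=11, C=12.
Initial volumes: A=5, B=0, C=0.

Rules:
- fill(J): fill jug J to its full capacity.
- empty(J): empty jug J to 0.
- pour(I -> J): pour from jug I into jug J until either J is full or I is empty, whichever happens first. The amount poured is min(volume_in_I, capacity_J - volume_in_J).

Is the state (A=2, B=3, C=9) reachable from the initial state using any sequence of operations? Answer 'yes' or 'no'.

BFS explored all 496 reachable states.
Reachable set includes: (0,0,0), (0,0,1), (0,0,2), (0,0,3), (0,0,4), (0,0,5), (0,0,6), (0,0,7), (0,0,8), (0,0,9), (0,0,10), (0,0,11) ...
Target (A=2, B=3, C=9) not in reachable set → no.

Answer: no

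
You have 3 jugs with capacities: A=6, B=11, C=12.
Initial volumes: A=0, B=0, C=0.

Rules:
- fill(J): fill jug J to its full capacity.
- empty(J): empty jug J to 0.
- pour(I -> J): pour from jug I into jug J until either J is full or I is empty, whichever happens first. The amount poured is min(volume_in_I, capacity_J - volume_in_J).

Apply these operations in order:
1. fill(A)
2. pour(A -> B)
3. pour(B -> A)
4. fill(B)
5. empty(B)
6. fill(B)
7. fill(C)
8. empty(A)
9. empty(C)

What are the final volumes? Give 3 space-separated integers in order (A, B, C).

Answer: 0 11 0

Derivation:
Step 1: fill(A) -> (A=6 B=0 C=0)
Step 2: pour(A -> B) -> (A=0 B=6 C=0)
Step 3: pour(B -> A) -> (A=6 B=0 C=0)
Step 4: fill(B) -> (A=6 B=11 C=0)
Step 5: empty(B) -> (A=6 B=0 C=0)
Step 6: fill(B) -> (A=6 B=11 C=0)
Step 7: fill(C) -> (A=6 B=11 C=12)
Step 8: empty(A) -> (A=0 B=11 C=12)
Step 9: empty(C) -> (A=0 B=11 C=0)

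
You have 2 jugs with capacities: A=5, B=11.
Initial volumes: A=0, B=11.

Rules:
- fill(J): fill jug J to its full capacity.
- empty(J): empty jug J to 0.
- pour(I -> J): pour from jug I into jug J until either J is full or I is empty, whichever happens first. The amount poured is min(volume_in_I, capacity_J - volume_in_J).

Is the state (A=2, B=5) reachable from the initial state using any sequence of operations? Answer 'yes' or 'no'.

BFS explored all 32 reachable states.
Reachable set includes: (0,0), (0,1), (0,2), (0,3), (0,4), (0,5), (0,6), (0,7), (0,8), (0,9), (0,10), (0,11) ...
Target (A=2, B=5) not in reachable set → no.

Answer: no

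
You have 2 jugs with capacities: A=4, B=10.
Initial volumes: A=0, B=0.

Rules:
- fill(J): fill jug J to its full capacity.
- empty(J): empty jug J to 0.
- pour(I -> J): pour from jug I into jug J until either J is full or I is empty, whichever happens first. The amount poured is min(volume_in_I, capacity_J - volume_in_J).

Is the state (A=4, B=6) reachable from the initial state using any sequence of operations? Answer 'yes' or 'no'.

BFS from (A=0, B=0):
  1. fill(B) -> (A=0 B=10)
  2. pour(B -> A) -> (A=4 B=6)
Target reached → yes.

Answer: yes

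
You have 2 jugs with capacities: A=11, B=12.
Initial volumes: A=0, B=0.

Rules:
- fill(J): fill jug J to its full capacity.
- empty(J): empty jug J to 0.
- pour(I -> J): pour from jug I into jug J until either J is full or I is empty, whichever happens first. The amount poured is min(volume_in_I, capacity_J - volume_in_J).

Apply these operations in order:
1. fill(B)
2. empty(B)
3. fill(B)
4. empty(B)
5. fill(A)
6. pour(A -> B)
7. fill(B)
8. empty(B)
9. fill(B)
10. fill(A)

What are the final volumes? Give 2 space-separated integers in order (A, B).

Step 1: fill(B) -> (A=0 B=12)
Step 2: empty(B) -> (A=0 B=0)
Step 3: fill(B) -> (A=0 B=12)
Step 4: empty(B) -> (A=0 B=0)
Step 5: fill(A) -> (A=11 B=0)
Step 6: pour(A -> B) -> (A=0 B=11)
Step 7: fill(B) -> (A=0 B=12)
Step 8: empty(B) -> (A=0 B=0)
Step 9: fill(B) -> (A=0 B=12)
Step 10: fill(A) -> (A=11 B=12)

Answer: 11 12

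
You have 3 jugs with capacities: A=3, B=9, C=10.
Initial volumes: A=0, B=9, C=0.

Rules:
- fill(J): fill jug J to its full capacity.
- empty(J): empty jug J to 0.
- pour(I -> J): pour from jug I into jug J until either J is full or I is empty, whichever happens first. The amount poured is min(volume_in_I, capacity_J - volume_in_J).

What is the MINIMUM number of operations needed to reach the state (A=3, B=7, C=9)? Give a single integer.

BFS from (A=0, B=9, C=0). One shortest path:
  1. empty(B) -> (A=0 B=0 C=0)
  2. fill(C) -> (A=0 B=0 C=10)
  3. pour(C -> B) -> (A=0 B=9 C=1)
  4. pour(C -> A) -> (A=1 B=9 C=0)
  5. pour(B -> C) -> (A=1 B=0 C=9)
  6. fill(B) -> (A=1 B=9 C=9)
  7. pour(B -> A) -> (A=3 B=7 C=9)
Reached target in 7 moves.

Answer: 7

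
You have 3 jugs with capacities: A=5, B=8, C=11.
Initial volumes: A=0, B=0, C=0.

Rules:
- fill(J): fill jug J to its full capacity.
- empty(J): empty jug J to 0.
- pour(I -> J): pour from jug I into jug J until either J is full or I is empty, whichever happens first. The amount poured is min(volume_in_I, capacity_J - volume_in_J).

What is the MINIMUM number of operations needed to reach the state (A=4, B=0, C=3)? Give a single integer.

BFS from (A=0, B=0, C=0). One shortest path:
  1. fill(A) -> (A=5 B=0 C=0)
  2. pour(A -> C) -> (A=0 B=0 C=5)
  3. fill(A) -> (A=5 B=0 C=5)
  4. pour(A -> C) -> (A=0 B=0 C=10)
  5. fill(A) -> (A=5 B=0 C=10)
  6. pour(A -> C) -> (A=4 B=0 C=11)
  7. pour(C -> B) -> (A=4 B=8 C=3)
  8. empty(B) -> (A=4 B=0 C=3)
Reached target in 8 moves.

Answer: 8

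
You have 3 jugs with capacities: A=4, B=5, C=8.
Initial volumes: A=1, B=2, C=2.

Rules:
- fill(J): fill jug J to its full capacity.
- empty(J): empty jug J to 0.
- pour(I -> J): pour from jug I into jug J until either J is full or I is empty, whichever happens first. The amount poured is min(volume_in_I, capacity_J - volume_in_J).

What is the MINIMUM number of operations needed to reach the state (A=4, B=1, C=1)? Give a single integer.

BFS from (A=1, B=2, C=2). One shortest path:
  1. fill(B) -> (A=1 B=5 C=2)
  2. empty(C) -> (A=1 B=5 C=0)
  3. pour(A -> C) -> (A=0 B=5 C=1)
  4. pour(B -> A) -> (A=4 B=1 C=1)
Reached target in 4 moves.

Answer: 4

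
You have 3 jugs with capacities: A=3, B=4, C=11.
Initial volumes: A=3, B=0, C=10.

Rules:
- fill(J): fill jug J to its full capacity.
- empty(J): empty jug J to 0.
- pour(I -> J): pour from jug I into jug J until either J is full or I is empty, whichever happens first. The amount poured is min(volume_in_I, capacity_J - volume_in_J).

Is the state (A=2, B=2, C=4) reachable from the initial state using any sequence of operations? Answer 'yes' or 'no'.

BFS explored all 180 reachable states.
Reachable set includes: (0,0,0), (0,0,1), (0,0,2), (0,0,3), (0,0,4), (0,0,5), (0,0,6), (0,0,7), (0,0,8), (0,0,9), (0,0,10), (0,0,11) ...
Target (A=2, B=2, C=4) not in reachable set → no.

Answer: no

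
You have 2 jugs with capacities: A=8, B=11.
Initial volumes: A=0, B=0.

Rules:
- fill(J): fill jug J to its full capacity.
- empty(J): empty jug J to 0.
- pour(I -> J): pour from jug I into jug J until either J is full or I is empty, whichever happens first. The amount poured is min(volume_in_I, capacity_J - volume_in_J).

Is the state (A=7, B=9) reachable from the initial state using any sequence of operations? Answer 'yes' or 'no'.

Answer: no

Derivation:
BFS explored all 38 reachable states.
Reachable set includes: (0,0), (0,1), (0,2), (0,3), (0,4), (0,5), (0,6), (0,7), (0,8), (0,9), (0,10), (0,11) ...
Target (A=7, B=9) not in reachable set → no.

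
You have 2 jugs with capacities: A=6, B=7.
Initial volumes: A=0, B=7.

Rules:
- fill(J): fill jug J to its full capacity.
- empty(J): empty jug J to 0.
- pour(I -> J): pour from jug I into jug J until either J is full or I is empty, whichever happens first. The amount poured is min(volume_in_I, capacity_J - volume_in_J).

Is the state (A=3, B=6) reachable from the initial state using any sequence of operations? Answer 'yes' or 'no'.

Answer: no

Derivation:
BFS explored all 26 reachable states.
Reachable set includes: (0,0), (0,1), (0,2), (0,3), (0,4), (0,5), (0,6), (0,7), (1,0), (1,7), (2,0), (2,7) ...
Target (A=3, B=6) not in reachable set → no.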